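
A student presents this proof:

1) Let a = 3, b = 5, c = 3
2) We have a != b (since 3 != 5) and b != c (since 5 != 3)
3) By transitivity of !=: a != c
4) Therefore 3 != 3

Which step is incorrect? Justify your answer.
Step 3: By transitivity of !=: a != c

Step 3 incorrectly applies transitivity to the '!=' relation. Transitivity states: if a R b and b R c, then a R c. However, '!=' is not transitive. Counterexample: 3 != 5 and 5 != 3, but 3 = 3 (both equal 3). Transitivity holds for relations like <, <=, =, but not for !=.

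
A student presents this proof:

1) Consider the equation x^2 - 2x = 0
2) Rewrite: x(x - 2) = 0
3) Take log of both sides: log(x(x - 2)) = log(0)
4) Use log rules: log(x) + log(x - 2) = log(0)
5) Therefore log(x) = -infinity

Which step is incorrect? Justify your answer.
Step 3: Take log of both sides: log(x(x - 2)) = log(0)

Step 3 takes the logarithm of both sides, resulting in log(0) on the right side. The logarithm is only defined for positive numbers; log(0) is undefined (approaches negative infinity). This operation is invalid.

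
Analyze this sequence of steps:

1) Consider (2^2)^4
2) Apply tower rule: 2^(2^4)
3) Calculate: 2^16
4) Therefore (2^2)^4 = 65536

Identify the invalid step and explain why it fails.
Step 2: Apply tower rule: 2^(2^4)

Step 2 incorrectly states that (a^b)^c = a^(b^c). The correct rule is (a^b)^c = a^(b×c). The actual value is (2^2)^4 = 2^8 = 256, not 2^16 = 65536.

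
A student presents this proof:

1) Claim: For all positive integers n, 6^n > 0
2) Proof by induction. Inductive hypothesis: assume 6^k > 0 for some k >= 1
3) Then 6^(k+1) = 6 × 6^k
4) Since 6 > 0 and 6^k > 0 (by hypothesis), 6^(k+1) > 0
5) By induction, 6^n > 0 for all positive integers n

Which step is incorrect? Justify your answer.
Step 5: By induction, 6^n > 0 for all positive integers n

Step 5 concludes the proof by induction, but no base case was ever established. A valid induction proof requires: (1) a base case proving 6^1 > 0, and (2) an inductive step showing IF 6^k > 0 THEN 6^(k+1) > 0. Steps 2-4 correctly establish the inductive step, but without the base case the conclusion in step 5 does not follow.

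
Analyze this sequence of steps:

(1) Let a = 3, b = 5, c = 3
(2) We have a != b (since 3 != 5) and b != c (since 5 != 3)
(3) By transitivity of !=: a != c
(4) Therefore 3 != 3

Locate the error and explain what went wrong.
Step 3: By transitivity of !=: a != c

Step 3 incorrectly applies transitivity to the '!=' relation. Transitivity states: if a R b and b R c, then a R c. However, '!=' is not transitive. Counterexample: 3 != 5 and 5 != 3, but 3 = 3 (both equal 3). Transitivity holds for relations like <, <=, =, but not for !=.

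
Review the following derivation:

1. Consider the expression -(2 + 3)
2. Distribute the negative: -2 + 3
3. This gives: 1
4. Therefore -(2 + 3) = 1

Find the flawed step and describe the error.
Step 2: Distribute the negative: -2 + 3

Step 2 incorrectly distributes the negative sign. The correct distribution is -(2 + 3) = -2 - 3 = -5. The negative must be applied to both terms, not just the first. The error treats -(2 + 3) as -2 + 3, which equals 1 instead of -5.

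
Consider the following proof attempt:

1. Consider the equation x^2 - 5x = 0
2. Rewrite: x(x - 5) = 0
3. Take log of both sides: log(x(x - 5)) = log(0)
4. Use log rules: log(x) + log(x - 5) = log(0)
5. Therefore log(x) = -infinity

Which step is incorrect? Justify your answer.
Step 3: Take log of both sides: log(x(x - 5)) = log(0)

Step 3 takes the logarithm of both sides, resulting in log(0) on the right side. The logarithm is only defined for positive numbers; log(0) is undefined (approaches negative infinity). This operation is invalid.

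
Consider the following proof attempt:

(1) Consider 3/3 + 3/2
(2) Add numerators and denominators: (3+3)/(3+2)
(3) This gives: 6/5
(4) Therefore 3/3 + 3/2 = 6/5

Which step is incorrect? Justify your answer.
Step 2: Add numerators and denominators: (3+3)/(3+2)

Step 2 incorrectly adds fractions by separately adding numerators and denominators. This is wrong. The correct method requires a common denominator: 3/3 + 3/2 = (3×2 + 3×3)/(3×2) = 15/6 = 5/2. The method used gives 6/5, which is different.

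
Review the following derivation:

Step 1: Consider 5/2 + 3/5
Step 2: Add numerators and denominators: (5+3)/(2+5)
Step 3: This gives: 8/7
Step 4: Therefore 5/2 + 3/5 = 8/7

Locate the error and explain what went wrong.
Step 2: Add numerators and denominators: (5+3)/(2+5)

Step 2 incorrectly adds fractions by separately adding numerators and denominators. This is wrong. The correct method requires a common denominator: 5/2 + 3/5 = (5×5 + 3×2)/(2×5) = 31/10 = 31/10. The method used gives 8/7, which is different.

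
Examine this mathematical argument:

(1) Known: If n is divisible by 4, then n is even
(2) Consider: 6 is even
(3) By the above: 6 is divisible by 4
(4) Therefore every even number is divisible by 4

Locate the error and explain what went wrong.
Step 3: By the above: 6 is divisible by 4

Step 3 commits the fallacy of affirming the consequent. The known fact 'divisible by 4 → even' does NOT imply 'even → divisible by 4'. That would be the converse, which is false. For example, 6 is even but 6 ÷ 4 = 1.50, which is not an integer.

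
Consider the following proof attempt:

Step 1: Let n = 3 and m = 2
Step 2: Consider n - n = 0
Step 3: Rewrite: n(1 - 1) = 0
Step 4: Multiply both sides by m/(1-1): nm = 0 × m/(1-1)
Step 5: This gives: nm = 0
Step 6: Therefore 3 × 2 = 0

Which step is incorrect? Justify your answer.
Step 4: Multiply both sides by m/(1-1): nm = 0 × m/(1-1)

Step 4 multiplies both sides by m/(1-1). However, 1-1 = 0, so this is multiplication by m/0, which is undefined. We cannot multiply by an undefined expression.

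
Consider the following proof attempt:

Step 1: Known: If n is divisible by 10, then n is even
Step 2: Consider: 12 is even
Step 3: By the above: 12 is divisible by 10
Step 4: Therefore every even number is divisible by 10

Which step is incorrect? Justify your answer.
Step 3: By the above: 12 is divisible by 10

Step 3 commits the fallacy of affirming the consequent. The known fact 'divisible by 10 → even' does NOT imply 'even → divisible by 10'. That would be the converse, which is false. For example, 12 is even but 12 ÷ 10 = 1.20, which is not an integer.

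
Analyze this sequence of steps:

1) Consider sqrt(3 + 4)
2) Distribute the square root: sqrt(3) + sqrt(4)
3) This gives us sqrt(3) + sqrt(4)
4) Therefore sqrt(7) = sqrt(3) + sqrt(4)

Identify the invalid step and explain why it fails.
Step 2: Distribute the square root: sqrt(3) + sqrt(4)

Step 2 incorrectly 'distributes' the square root over addition. The square root function does not distribute: sqrt(a + b) ≠ sqrt(a) + sqrt(b). In fact, sqrt(3 + 4) = sqrt(7) ≈ 2.6458, while sqrt(3) + sqrt(4) ≈ 3.7321.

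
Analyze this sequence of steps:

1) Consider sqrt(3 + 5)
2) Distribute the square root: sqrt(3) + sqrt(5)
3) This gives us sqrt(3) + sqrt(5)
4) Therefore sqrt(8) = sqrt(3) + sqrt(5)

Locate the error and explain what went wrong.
Step 2: Distribute the square root: sqrt(3) + sqrt(5)

Step 2 incorrectly 'distributes' the square root over addition. The square root function does not distribute: sqrt(a + b) ≠ sqrt(a) + sqrt(b). In fact, sqrt(3 + 5) = sqrt(8) ≈ 2.8284, while sqrt(3) + sqrt(5) ≈ 3.9681.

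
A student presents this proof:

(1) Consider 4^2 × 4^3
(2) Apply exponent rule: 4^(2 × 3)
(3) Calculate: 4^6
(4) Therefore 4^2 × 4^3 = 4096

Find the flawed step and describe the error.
Step 2: Apply exponent rule: 4^(2 × 3)

Step 2 incorrectly states that a^b × a^c = a^(b×c). The correct rule is a^b × a^c = a^(b+c). The actual value is 4^2 × 4^3 = 4^5 = 1024, not 4^6 = 4096.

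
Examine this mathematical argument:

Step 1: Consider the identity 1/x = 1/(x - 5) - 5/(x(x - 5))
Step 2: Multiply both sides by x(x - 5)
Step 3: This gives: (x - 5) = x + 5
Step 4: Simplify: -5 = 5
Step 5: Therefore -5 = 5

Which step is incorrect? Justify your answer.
Step 3: This gives: (x - 5) = x + 5

Step 3 makes a sign error when clearing denominators. Multiplying -5/(x(x - 5)) by x(x - 5) gives -5, not +5. The correct result is (x - 5) = x - 5, which is trivially true, not (x - 5) = x + 5. (Step 1 is a valid identity: 1/(x - 5) - 5/(x(x - 5)) = (x - 5)/(x(x - 5)) = 1/x.)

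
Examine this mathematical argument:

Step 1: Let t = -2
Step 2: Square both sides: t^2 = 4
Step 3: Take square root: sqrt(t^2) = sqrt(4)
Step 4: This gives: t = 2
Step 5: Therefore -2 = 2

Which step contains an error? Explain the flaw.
Step 4: This gives: t = 2

Step 4 incorrectly states that sqrt(t^2) = t. The correct identity is sqrt(t^2) = |t|. Since t = -2 < 0, we have sqrt(t^2) = |-2| = 2, not t = -2.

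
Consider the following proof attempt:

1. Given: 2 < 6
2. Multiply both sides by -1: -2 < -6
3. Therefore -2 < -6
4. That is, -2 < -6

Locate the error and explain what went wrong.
Step 2: Multiply both sides by -1: -2 < -6

Step 2 multiplies both sides by -1 but fails to reverse the inequality sign. When multiplying (or dividing) an inequality by a negative number, the direction must be reversed. Since 2 < 6, we should get -2 > -6, i.e., -2 > -6.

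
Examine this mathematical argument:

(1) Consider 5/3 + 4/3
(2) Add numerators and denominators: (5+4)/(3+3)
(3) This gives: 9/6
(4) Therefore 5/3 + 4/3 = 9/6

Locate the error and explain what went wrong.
Step 2: Add numerators and denominators: (5+4)/(3+3)

Step 2 incorrectly adds fractions by separately adding numerators and denominators. This is wrong. The correct method requires a common denominator: 5/3 + 4/3 = (5×3 + 4×3)/(3×3) = 27/9 = 3. The method used gives 9/6, which is different.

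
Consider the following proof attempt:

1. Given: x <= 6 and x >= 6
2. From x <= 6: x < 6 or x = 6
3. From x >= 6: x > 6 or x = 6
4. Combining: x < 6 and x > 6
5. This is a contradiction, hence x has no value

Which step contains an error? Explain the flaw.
Step 4: Combining: x < 6 and x > 6

Step 4 incorrectly combines the conditions. From x <= 6 and x >= 6, the intersection is x = 6. The error treats the 'or' cases as 'and' requirements. The correct conclusion is that x = 6 is the unique solution, not that no solution exists.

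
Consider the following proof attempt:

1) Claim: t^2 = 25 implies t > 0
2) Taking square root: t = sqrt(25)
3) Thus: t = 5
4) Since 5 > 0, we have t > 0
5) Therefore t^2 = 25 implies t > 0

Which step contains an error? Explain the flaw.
Step 2: Taking square root: t = sqrt(25)

Step 2 takes the square root and assumes the positive root only. The equation t^2 = 25 actually has two solutions: t = 5 and t = -5. The proof silently assumes t > 0 without justification, then uses this assumption to conclude t > 0, which is circular. The counterexample t = -5 shows the claim is false.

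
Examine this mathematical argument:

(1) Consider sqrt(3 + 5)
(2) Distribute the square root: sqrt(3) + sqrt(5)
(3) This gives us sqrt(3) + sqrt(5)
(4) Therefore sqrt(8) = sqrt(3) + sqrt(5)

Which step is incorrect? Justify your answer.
Step 2: Distribute the square root: sqrt(3) + sqrt(5)

Step 2 incorrectly 'distributes' the square root over addition. The square root function does not distribute: sqrt(a + b) ≠ sqrt(a) + sqrt(b). In fact, sqrt(3 + 5) = sqrt(8) ≈ 2.8284, while sqrt(3) + sqrt(5) ≈ 3.9681.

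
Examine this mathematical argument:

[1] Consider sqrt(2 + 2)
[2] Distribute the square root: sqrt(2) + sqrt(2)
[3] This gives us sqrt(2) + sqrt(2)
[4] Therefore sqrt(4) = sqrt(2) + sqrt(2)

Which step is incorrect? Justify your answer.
Step 2: Distribute the square root: sqrt(2) + sqrt(2)

Step 2 incorrectly 'distributes' the square root over addition. The square root function does not distribute: sqrt(a + b) ≠ sqrt(a) + sqrt(b). In fact, sqrt(2 + 2) = sqrt(4) ≈ 2.0000, while sqrt(2) + sqrt(2) ≈ 2.8284.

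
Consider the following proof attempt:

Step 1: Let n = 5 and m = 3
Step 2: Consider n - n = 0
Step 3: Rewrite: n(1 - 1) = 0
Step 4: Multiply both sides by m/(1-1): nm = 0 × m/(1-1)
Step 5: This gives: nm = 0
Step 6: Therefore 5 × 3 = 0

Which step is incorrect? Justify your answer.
Step 4: Multiply both sides by m/(1-1): nm = 0 × m/(1-1)

Step 4 multiplies both sides by m/(1-1). However, 1-1 = 0, so this is multiplication by m/0, which is undefined. We cannot multiply by an undefined expression.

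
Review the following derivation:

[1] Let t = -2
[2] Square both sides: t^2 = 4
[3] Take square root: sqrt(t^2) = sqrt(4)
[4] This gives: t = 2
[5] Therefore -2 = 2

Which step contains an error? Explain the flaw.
Step 4: This gives: t = 2

Step 4 incorrectly states that sqrt(t^2) = t. The correct identity is sqrt(t^2) = |t|. Since t = -2 < 0, we have sqrt(t^2) = |-2| = 2, not t = -2.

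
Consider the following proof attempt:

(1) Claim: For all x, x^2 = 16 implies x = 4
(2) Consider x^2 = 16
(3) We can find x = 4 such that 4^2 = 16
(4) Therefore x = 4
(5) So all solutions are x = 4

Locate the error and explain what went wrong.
Step 4: Therefore x = 4

Step 4 incorrectly concludes that x = 4 is the only solution. The proof shows that x = 4 is A solution (existence), but does not show it is the ONLY solution (uniqueness). In fact, x = -4 is also a solution since (-4)^2 = 16. Finding one solution doesn't prove there are no others.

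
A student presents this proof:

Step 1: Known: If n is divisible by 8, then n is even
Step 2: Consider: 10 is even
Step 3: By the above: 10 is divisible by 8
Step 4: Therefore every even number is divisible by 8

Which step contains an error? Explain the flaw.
Step 3: By the above: 10 is divisible by 8

Step 3 commits the fallacy of affirming the consequent. The known fact 'divisible by 8 → even' does NOT imply 'even → divisible by 8'. That would be the converse, which is false. For example, 10 is even but 10 ÷ 8 = 1.25, which is not an integer.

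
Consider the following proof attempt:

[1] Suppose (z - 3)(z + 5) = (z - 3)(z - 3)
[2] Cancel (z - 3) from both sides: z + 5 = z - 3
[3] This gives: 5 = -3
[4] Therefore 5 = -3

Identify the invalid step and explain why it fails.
Step 2: Cancel (z - 3) from both sides: z + 5 = z - 3

Step 2 cancels (z - 3) from both sides. This is only valid if (z - 3) ≠ 0, i.e., z ≠ 3. When z = 3, both sides equal zero regardless of the other factors. The correct approach requires considering z = 3 as a separate case.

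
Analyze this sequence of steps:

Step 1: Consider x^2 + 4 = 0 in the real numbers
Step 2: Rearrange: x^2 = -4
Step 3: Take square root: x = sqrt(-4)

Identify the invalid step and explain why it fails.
Step 3: Take square root: x = sqrt(-4)

Step 3 takes the square root of -4, which is negative. In the real number system, the square root of a negative number is undefined. The equation x^2 + 4 = 0 has no real solutions. Square roots of negative numbers only exist in the complex numbers.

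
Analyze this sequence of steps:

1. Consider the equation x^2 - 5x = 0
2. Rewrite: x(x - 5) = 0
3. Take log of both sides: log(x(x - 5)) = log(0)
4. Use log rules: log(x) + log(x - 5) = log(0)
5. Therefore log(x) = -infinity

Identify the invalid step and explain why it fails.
Step 3: Take log of both sides: log(x(x - 5)) = log(0)

Step 3 takes the logarithm of both sides, resulting in log(0) on the right side. The logarithm is only defined for positive numbers; log(0) is undefined (approaches negative infinity). This operation is invalid.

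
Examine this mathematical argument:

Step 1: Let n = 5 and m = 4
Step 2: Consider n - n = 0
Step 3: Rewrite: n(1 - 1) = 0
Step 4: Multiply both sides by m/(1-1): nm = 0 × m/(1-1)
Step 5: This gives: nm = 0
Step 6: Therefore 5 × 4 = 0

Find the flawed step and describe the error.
Step 4: Multiply both sides by m/(1-1): nm = 0 × m/(1-1)

Step 4 multiplies both sides by m/(1-1). However, 1-1 = 0, so this is multiplication by m/0, which is undefined. We cannot multiply by an undefined expression.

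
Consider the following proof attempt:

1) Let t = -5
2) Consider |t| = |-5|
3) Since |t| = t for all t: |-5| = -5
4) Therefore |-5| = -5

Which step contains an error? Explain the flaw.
Step 3: Since |t| = t for all t: |-5| = -5

Step 3 incorrectly states that |t| = t for all t. The correct definition is |t| = t when t >= 0, and |t| = -t when t < 0. Since -5 < 0, we have |-5| = -(-5) = 5, not -5.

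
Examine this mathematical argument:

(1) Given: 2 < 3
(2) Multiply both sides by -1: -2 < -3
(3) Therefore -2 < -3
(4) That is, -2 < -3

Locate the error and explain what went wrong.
Step 2: Multiply both sides by -1: -2 < -3

Step 2 multiplies both sides by -1 but fails to reverse the inequality sign. When multiplying (or dividing) an inequality by a negative number, the direction must be reversed. Since 2 < 3, we should get -2 > -3, i.e., -2 > -3.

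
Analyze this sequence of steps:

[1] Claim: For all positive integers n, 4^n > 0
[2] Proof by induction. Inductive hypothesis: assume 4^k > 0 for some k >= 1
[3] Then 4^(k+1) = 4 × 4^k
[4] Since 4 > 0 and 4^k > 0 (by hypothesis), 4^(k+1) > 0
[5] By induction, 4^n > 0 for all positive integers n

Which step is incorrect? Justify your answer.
Step 5: By induction, 4^n > 0 for all positive integers n

Step 5 concludes the proof by induction, but no base case was ever established. A valid induction proof requires: (1) a base case proving 4^1 > 0, and (2) an inductive step showing IF 4^k > 0 THEN 4^(k+1) > 0. Steps 2-4 correctly establish the inductive step, but without the base case the conclusion in step 5 does not follow.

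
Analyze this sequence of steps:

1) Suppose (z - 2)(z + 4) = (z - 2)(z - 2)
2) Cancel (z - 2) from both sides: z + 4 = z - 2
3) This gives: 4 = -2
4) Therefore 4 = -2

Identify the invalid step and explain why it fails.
Step 2: Cancel (z - 2) from both sides: z + 4 = z - 2

Step 2 cancels (z - 2) from both sides. This is only valid if (z - 2) ≠ 0, i.e., z ≠ 2. When z = 2, both sides equal zero regardless of the other factors. The correct approach requires considering z = 2 as a separate case.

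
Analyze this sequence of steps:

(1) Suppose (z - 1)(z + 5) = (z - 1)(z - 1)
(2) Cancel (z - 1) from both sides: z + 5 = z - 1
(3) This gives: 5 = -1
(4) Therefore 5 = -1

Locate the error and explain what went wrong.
Step 2: Cancel (z - 1) from both sides: z + 5 = z - 1

Step 2 cancels (z - 1) from both sides. This is only valid if (z - 1) ≠ 0, i.e., z ≠ 1. When z = 1, both sides equal zero regardless of the other factors. The correct approach requires considering z = 1 as a separate case.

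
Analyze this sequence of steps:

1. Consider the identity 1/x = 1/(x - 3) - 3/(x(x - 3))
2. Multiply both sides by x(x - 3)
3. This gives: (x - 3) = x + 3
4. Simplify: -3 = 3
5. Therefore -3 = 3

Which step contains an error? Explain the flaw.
Step 3: This gives: (x - 3) = x + 3

Step 3 makes a sign error when clearing denominators. Multiplying -3/(x(x - 3)) by x(x - 3) gives -3, not +3. The correct result is (x - 3) = x - 3, which is trivially true, not (x - 3) = x + 3. (Step 1 is a valid identity: 1/(x - 3) - 3/(x(x - 3)) = (x - 3)/(x(x - 3)) = 1/x.)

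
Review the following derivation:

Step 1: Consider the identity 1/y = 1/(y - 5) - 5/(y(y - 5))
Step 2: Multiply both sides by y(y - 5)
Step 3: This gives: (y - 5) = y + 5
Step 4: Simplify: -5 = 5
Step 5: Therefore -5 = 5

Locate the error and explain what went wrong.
Step 3: This gives: (y - 5) = y + 5

Step 3 makes a sign error when clearing denominators. Multiplying -5/(y(y - 5)) by y(y - 5) gives -5, not +5. The correct result is (y - 5) = y - 5, which is trivially true, not (y - 5) = y + 5. (Step 1 is a valid identity: 1/(y - 5) - 5/(y(y - 5)) = (y - 5)/(y(y - 5)) = 1/y.)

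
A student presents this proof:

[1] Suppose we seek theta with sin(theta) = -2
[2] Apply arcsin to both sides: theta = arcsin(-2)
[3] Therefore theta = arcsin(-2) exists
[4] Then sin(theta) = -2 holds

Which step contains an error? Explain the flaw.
Step 2: Apply arcsin to both sides: theta = arcsin(-2)

Step 2 applies arcsin to -2. However, arcsin(x) is only defined for x in [-1, 1] because sin(theta) can only produce values in that range. Since |-2| > 1, arcsin(-2) is undefined. There is no angle whose sine equals -2.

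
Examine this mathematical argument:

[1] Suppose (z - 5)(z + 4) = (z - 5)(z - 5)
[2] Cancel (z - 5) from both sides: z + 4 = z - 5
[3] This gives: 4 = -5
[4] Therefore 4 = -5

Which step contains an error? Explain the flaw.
Step 2: Cancel (z - 5) from both sides: z + 4 = z - 5

Step 2 cancels (z - 5) from both sides. This is only valid if (z - 5) ≠ 0, i.e., z ≠ 5. When z = 5, both sides equal zero regardless of the other factors. The correct approach requires considering z = 5 as a separate case.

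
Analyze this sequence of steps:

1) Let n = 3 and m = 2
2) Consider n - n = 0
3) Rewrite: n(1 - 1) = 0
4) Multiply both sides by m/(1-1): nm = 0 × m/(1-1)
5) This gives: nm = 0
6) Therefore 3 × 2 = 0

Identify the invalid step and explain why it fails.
Step 4: Multiply both sides by m/(1-1): nm = 0 × m/(1-1)

Step 4 multiplies both sides by m/(1-1). However, 1-1 = 0, so this is multiplication by m/0, which is undefined. We cannot multiply by an undefined expression.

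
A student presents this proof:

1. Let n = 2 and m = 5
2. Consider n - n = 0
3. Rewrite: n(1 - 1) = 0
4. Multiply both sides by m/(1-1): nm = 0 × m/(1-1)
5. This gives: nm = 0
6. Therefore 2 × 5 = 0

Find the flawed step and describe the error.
Step 4: Multiply both sides by m/(1-1): nm = 0 × m/(1-1)

Step 4 multiplies both sides by m/(1-1). However, 1-1 = 0, so this is multiplication by m/0, which is undefined. We cannot multiply by an undefined expression.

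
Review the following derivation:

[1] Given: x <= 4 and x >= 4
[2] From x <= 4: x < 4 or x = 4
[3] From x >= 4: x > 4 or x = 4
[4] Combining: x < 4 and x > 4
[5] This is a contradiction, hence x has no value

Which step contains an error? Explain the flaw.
Step 4: Combining: x < 4 and x > 4

Step 4 incorrectly combines the conditions. From x <= 4 and x >= 4, the intersection is x = 4. The error treats the 'or' cases as 'and' requirements. The correct conclusion is that x = 4 is the unique solution, not that no solution exists.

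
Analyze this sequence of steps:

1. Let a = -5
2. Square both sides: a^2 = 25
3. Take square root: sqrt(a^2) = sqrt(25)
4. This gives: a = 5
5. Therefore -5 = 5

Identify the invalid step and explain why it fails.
Step 4: This gives: a = 5

Step 4 incorrectly states that sqrt(a^2) = a. The correct identity is sqrt(a^2) = |a|. Since a = -5 < 0, we have sqrt(a^2) = |-5| = 5, not a = -5.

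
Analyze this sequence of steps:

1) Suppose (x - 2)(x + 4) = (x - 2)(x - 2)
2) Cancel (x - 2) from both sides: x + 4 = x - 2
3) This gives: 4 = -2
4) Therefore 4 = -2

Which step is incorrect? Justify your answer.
Step 2: Cancel (x - 2) from both sides: x + 4 = x - 2

Step 2 cancels (x - 2) from both sides. This is only valid if (x - 2) ≠ 0, i.e., x ≠ 2. When x = 2, both sides equal zero regardless of the other factors. The correct approach requires considering x = 2 as a separate case.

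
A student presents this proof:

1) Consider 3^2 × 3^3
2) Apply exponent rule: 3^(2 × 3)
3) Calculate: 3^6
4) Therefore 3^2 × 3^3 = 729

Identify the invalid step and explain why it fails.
Step 2: Apply exponent rule: 3^(2 × 3)

Step 2 incorrectly states that a^b × a^c = a^(b×c). The correct rule is a^b × a^c = a^(b+c). The actual value is 3^2 × 3^3 = 3^5 = 243, not 3^6 = 729.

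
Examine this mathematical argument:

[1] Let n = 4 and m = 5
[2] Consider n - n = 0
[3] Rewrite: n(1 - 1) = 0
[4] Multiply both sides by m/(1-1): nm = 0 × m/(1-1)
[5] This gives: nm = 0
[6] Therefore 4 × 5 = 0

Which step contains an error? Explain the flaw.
Step 4: Multiply both sides by m/(1-1): nm = 0 × m/(1-1)

Step 4 multiplies both sides by m/(1-1). However, 1-1 = 0, so this is multiplication by m/0, which is undefined. We cannot multiply by an undefined expression.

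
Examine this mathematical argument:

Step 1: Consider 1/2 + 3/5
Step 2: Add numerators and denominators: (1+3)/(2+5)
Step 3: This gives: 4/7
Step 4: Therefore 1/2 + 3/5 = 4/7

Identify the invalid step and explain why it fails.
Step 2: Add numerators and denominators: (1+3)/(2+5)

Step 2 incorrectly adds fractions by separately adding numerators and denominators. This is wrong. The correct method requires a common denominator: 1/2 + 3/5 = (1×5 + 3×2)/(2×5) = 11/10 = 11/10. The method used gives 4/7, which is different.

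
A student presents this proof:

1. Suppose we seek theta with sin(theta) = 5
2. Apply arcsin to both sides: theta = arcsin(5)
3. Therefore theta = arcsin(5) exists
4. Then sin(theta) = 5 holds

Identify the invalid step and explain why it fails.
Step 2: Apply arcsin to both sides: theta = arcsin(5)

Step 2 applies arcsin to 5. However, arcsin(x) is only defined for x in [-1, 1] because sin(theta) can only produce values in that range. Since |5| > 1, arcsin(5) is undefined. There is no angle whose sine equals 5.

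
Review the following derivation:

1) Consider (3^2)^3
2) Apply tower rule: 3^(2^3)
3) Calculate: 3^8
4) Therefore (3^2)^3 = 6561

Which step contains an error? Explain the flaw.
Step 2: Apply tower rule: 3^(2^3)

Step 2 incorrectly states that (a^b)^c = a^(b^c). The correct rule is (a^b)^c = a^(b×c). The actual value is (3^2)^3 = 3^6 = 729, not 3^8 = 6561.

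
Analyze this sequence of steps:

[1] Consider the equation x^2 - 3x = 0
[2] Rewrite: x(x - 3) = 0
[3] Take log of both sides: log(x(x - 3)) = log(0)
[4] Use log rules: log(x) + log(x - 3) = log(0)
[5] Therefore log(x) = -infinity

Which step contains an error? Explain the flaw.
Step 3: Take log of both sides: log(x(x - 3)) = log(0)

Step 3 takes the logarithm of both sides, resulting in log(0) on the right side. The logarithm is only defined for positive numbers; log(0) is undefined (approaches negative infinity). This operation is invalid.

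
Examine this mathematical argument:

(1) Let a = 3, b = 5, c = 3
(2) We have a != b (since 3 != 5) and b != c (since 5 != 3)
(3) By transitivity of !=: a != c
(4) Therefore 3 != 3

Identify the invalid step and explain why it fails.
Step 3: By transitivity of !=: a != c

Step 3 incorrectly applies transitivity to the '!=' relation. Transitivity states: if a R b and b R c, then a R c. However, '!=' is not transitive. Counterexample: 3 != 5 and 5 != 3, but 3 = 3 (both equal 3). Transitivity holds for relations like <, <=, =, but not for !=.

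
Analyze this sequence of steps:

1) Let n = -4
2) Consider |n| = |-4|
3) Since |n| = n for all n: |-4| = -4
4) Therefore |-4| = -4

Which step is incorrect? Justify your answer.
Step 3: Since |n| = n for all n: |-4| = -4

Step 3 incorrectly states that |n| = n for all n. The correct definition is |n| = n when n >= 0, and |n| = -n when n < 0. Since -4 < 0, we have |-4| = -(-4) = 4, not -4.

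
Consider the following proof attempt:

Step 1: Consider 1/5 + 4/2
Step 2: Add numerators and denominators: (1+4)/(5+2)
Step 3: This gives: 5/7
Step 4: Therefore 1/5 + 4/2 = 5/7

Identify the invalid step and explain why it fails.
Step 2: Add numerators and denominators: (1+4)/(5+2)

Step 2 incorrectly adds fractions by separately adding numerators and denominators. This is wrong. The correct method requires a common denominator: 1/5 + 4/2 = (1×2 + 4×5)/(5×2) = 22/10 = 11/5. The method used gives 5/7, which is different.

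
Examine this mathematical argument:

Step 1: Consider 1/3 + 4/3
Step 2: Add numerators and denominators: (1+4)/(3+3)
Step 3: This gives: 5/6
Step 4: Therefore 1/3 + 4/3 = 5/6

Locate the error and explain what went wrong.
Step 2: Add numerators and denominators: (1+4)/(3+3)

Step 2 incorrectly adds fractions by separately adding numerators and denominators. This is wrong. The correct method requires a common denominator: 1/3 + 4/3 = (1×3 + 4×3)/(3×3) = 15/9 = 5/3. The method used gives 5/6, which is different.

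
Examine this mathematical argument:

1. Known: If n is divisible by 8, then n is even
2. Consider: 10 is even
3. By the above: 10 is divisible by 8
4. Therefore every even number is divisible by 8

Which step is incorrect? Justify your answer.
Step 3: By the above: 10 is divisible by 8

Step 3 commits the fallacy of affirming the consequent. The known fact 'divisible by 8 → even' does NOT imply 'even → divisible by 8'. That would be the converse, which is false. For example, 10 is even but 10 ÷ 8 = 1.25, which is not an integer.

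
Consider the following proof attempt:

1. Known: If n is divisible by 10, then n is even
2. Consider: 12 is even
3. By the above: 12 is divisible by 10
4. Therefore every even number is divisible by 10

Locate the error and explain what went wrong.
Step 3: By the above: 12 is divisible by 10

Step 3 commits the fallacy of affirming the consequent. The known fact 'divisible by 10 → even' does NOT imply 'even → divisible by 10'. That would be the converse, which is false. For example, 12 is even but 12 ÷ 10 = 1.20, which is not an integer.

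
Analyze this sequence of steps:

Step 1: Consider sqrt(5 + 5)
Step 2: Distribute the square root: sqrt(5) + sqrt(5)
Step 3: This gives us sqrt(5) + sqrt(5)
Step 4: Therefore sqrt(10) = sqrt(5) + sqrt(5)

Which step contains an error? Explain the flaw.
Step 2: Distribute the square root: sqrt(5) + sqrt(5)

Step 2 incorrectly 'distributes' the square root over addition. The square root function does not distribute: sqrt(a + b) ≠ sqrt(a) + sqrt(b). In fact, sqrt(5 + 5) = sqrt(10) ≈ 3.1623, while sqrt(5) + sqrt(5) ≈ 4.4721.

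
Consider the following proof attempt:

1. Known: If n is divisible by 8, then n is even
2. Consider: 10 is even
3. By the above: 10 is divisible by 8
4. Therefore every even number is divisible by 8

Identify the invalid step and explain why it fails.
Step 3: By the above: 10 is divisible by 8

Step 3 commits the fallacy of affirming the consequent. The known fact 'divisible by 8 → even' does NOT imply 'even → divisible by 8'. That would be the converse, which is false. For example, 10 is even but 10 ÷ 8 = 1.25, which is not an integer.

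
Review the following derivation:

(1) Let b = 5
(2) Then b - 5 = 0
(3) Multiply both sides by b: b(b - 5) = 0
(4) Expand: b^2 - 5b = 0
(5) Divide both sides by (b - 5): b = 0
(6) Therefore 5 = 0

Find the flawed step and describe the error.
Step 5: Divide both sides by (b - 5): b = 0

Step 5 divides both sides by (b - 5). However, since b = 5, we have (b - 5) = 0. Division by zero is undefined, making this step invalid.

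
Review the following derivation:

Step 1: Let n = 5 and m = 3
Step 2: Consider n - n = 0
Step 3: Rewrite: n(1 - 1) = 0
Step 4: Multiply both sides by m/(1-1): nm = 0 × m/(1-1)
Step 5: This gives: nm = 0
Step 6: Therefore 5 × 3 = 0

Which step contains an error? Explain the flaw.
Step 4: Multiply both sides by m/(1-1): nm = 0 × m/(1-1)

Step 4 multiplies both sides by m/(1-1). However, 1-1 = 0, so this is multiplication by m/0, which is undefined. We cannot multiply by an undefined expression.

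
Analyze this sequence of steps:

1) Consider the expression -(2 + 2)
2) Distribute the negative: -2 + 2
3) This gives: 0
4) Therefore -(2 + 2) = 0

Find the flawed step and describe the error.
Step 2: Distribute the negative: -2 + 2

Step 2 incorrectly distributes the negative sign. The correct distribution is -(2 + 2) = -2 - 2 = -4. The negative must be applied to both terms, not just the first. The error treats -(2 + 2) as -2 + 2, which equals 0 instead of -4.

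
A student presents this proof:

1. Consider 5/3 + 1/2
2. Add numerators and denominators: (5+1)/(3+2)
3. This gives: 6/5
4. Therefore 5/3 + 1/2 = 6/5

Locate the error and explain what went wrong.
Step 2: Add numerators and denominators: (5+1)/(3+2)

Step 2 incorrectly adds fractions by separately adding numerators and denominators. This is wrong. The correct method requires a common denominator: 5/3 + 1/2 = (5×2 + 1×3)/(3×2) = 13/6 = 13/6. The method used gives 6/5, which is different.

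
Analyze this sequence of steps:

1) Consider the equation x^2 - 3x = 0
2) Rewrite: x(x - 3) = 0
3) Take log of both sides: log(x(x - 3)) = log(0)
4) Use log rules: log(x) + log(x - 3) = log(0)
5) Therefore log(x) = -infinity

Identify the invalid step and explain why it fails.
Step 3: Take log of both sides: log(x(x - 3)) = log(0)

Step 3 takes the logarithm of both sides, resulting in log(0) on the right side. The logarithm is only defined for positive numbers; log(0) is undefined (approaches negative infinity). This operation is invalid.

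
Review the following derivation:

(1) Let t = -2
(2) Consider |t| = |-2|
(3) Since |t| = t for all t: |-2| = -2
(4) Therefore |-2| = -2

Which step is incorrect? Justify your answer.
Step 3: Since |t| = t for all t: |-2| = -2

Step 3 incorrectly states that |t| = t for all t. The correct definition is |t| = t when t >= 0, and |t| = -t when t < 0. Since -2 < 0, we have |-2| = -(-2) = 2, not -2.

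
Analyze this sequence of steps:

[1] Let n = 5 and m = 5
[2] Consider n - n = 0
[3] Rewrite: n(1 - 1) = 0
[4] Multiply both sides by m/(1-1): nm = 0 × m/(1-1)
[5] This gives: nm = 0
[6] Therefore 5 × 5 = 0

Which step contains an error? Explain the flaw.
Step 4: Multiply both sides by m/(1-1): nm = 0 × m/(1-1)

Step 4 multiplies both sides by m/(1-1). However, 1-1 = 0, so this is multiplication by m/0, which is undefined. We cannot multiply by an undefined expression.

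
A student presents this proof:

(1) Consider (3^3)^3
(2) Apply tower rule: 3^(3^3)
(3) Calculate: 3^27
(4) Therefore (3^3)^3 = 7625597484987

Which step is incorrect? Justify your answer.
Step 2: Apply tower rule: 3^(3^3)

Step 2 incorrectly states that (a^b)^c = a^(b^c). The correct rule is (a^b)^c = a^(b×c). The actual value is (3^3)^3 = 3^9 = 19683, not 3^27 = 7625597484987.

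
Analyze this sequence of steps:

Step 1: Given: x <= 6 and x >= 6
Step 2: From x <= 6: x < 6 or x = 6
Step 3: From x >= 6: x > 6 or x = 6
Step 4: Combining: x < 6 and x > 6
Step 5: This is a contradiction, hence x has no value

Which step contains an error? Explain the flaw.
Step 4: Combining: x < 6 and x > 6

Step 4 incorrectly combines the conditions. From x <= 6 and x >= 6, the intersection is x = 6. The error treats the 'or' cases as 'and' requirements. The correct conclusion is that x = 6 is the unique solution, not that no solution exists.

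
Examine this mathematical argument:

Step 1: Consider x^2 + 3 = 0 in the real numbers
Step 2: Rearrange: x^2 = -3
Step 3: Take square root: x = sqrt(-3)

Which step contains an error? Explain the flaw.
Step 3: Take square root: x = sqrt(-3)

Step 3 takes the square root of -3, which is negative. In the real number system, the square root of a negative number is undefined. The equation x^2 + 3 = 0 has no real solutions. Square roots of negative numbers only exist in the complex numbers.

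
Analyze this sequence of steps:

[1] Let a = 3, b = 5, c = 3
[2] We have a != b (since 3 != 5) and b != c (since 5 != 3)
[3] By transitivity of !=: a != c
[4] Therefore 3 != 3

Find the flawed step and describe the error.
Step 3: By transitivity of !=: a != c

Step 3 incorrectly applies transitivity to the '!=' relation. Transitivity states: if a R b and b R c, then a R c. However, '!=' is not transitive. Counterexample: 3 != 5 and 5 != 3, but 3 = 3 (both equal 3). Transitivity holds for relations like <, <=, =, but not for !=.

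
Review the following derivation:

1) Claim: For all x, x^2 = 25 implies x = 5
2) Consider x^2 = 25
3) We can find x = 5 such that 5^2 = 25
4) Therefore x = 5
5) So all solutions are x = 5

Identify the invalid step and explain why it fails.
Step 4: Therefore x = 5

Step 4 incorrectly concludes that x = 5 is the only solution. The proof shows that x = 5 is A solution (existence), but does not show it is the ONLY solution (uniqueness). In fact, x = -5 is also a solution since (-5)^2 = 25. Finding one solution doesn't prove there are no others.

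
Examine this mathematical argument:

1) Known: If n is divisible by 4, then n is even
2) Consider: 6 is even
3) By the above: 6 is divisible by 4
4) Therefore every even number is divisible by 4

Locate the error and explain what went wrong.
Step 3: By the above: 6 is divisible by 4

Step 3 commits the fallacy of affirming the consequent. The known fact 'divisible by 4 → even' does NOT imply 'even → divisible by 4'. That would be the converse, which is false. For example, 6 is even but 6 ÷ 4 = 1.50, which is not an integer.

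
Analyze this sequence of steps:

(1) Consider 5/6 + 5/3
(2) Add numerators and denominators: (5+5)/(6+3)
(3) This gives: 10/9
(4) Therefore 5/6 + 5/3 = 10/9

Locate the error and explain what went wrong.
Step 2: Add numerators and denominators: (5+5)/(6+3)

Step 2 incorrectly adds fractions by separately adding numerators and denominators. This is wrong. The correct method requires a common denominator: 5/6 + 5/3 = (5×3 + 5×6)/(6×3) = 45/18 = 5/2. The method used gives 10/9, which is different.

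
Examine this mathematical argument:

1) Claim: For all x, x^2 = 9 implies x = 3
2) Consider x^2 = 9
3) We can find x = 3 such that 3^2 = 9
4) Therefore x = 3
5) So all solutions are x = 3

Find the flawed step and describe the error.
Step 4: Therefore x = 3

Step 4 incorrectly concludes that x = 3 is the only solution. The proof shows that x = 3 is A solution (existence), but does not show it is the ONLY solution (uniqueness). In fact, x = -3 is also a solution since (-3)^2 = 9. Finding one solution doesn't prove there are no others.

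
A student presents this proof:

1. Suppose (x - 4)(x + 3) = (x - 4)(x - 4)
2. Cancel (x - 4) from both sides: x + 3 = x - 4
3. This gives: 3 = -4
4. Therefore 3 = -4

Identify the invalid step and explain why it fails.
Step 2: Cancel (x - 4) from both sides: x + 3 = x - 4

Step 2 cancels (x - 4) from both sides. This is only valid if (x - 4) ≠ 0, i.e., x ≠ 4. When x = 4, both sides equal zero regardless of the other factors. The correct approach requires considering x = 4 as a separate case.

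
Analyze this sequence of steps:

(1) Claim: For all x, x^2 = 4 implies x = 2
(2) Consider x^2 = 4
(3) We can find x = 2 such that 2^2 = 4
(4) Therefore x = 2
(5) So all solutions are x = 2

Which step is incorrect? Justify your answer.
Step 4: Therefore x = 2

Step 4 incorrectly concludes that x = 2 is the only solution. The proof shows that x = 2 is A solution (existence), but does not show it is the ONLY solution (uniqueness). In fact, x = -2 is also a solution since (-2)^2 = 4. Finding one solution doesn't prove there are no others.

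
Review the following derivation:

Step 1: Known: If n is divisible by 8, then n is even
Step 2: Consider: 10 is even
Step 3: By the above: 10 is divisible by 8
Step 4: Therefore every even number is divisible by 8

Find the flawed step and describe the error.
Step 3: By the above: 10 is divisible by 8

Step 3 commits the fallacy of affirming the consequent. The known fact 'divisible by 8 → even' does NOT imply 'even → divisible by 8'. That would be the converse, which is false. For example, 10 is even but 10 ÷ 8 = 1.25, which is not an integer.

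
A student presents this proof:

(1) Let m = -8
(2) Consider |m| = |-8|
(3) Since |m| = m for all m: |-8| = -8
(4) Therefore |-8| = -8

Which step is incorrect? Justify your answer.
Step 3: Since |m| = m for all m: |-8| = -8

Step 3 incorrectly states that |m| = m for all m. The correct definition is |m| = m when m >= 0, and |m| = -m when m < 0. Since -8 < 0, we have |-8| = -(-8) = 8, not -8.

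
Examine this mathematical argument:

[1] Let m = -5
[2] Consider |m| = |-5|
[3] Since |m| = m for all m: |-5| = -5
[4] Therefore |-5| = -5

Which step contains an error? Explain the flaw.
Step 3: Since |m| = m for all m: |-5| = -5

Step 3 incorrectly states that |m| = m for all m. The correct definition is |m| = m when m >= 0, and |m| = -m when m < 0. Since -5 < 0, we have |-5| = -(-5) = 5, not -5.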